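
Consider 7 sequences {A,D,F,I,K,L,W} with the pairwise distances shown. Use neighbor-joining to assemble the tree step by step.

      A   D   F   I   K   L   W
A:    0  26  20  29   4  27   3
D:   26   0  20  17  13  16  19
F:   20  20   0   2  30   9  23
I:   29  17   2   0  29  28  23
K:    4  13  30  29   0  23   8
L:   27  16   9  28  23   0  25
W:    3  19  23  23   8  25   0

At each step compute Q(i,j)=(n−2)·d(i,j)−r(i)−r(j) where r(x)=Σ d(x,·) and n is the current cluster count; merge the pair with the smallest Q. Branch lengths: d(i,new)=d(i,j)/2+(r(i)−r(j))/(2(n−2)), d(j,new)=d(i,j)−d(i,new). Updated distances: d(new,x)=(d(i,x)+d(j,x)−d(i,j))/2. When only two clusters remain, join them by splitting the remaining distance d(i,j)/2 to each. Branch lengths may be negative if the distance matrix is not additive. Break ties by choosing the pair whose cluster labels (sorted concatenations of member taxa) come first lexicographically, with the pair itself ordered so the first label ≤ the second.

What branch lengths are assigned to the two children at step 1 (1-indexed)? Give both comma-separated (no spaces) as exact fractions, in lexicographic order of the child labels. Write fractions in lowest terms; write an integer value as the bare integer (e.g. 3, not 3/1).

-7/5,17/5

step 1: merge (F,I) at d=2, Q=-222; branch lengths F→-7/5, I→17/5; new cluster FI
  updated: d(A,FI)=47/2, d(D,FI)=35/2, d(FI,K)=57/2, d(FI,L)=35/2, d(FI,W)=22
step 2: merge (A,W) at d=3, Q=-297/2; branch lengths A→37/16, W→11/16; new cluster AW
  updated: d(AW,D)=21, d(AW,FI)=85/4, d(AW,K)=9/2, d(AW,L)=49/2
step 3: merge (AW,K) at d=9/2, Q=-507/4; branch lengths AW→21/8, K→15/8; new cluster AKW
  updated: d(AKW,D)=59/4, d(AKW,FI)=181/8, d(AKW,L)=43/2
step 4: merge (AKW,D) at d=59/4, Q=-621/8; branch lengths AKW→321/32, D→151/32; new cluster ADKW
  updated: d(ADKW,FI)=203/16, d(ADKW,L)=91/8
step 5: merge (ADKW,FI) at d=203/16, Q=-665/16; branch lengths ADKW→105/32, FI→301/32; new cluster ADFIKW
  updated: d(ADFIKW,L)=259/32
step 6: merge (ADFIKW,L) at d=259/32; branch lengths ADFIKW→259/64, L→259/64; new cluster ADFIKLW
final tree: (((((A:37/16,W:11/16):21/8,K:15/8):321/32,D:151/32):105/32,(F:-7/5,I:17/5):301/32):259/64,L:259/64)
total length: 1441/32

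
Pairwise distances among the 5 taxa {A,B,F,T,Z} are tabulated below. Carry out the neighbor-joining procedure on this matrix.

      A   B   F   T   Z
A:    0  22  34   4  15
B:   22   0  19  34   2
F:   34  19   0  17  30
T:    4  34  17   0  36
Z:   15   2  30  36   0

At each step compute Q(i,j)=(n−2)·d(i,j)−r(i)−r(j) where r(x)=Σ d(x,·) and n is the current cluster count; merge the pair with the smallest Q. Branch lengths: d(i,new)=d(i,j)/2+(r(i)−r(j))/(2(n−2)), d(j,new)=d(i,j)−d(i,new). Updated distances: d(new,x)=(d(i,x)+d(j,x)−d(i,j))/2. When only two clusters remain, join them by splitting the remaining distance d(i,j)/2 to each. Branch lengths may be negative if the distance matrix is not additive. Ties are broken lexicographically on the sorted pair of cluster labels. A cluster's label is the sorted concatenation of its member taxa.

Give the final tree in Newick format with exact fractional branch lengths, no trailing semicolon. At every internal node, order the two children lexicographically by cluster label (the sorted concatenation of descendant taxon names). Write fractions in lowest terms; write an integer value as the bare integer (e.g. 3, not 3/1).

step 1: merge (A,T) at d=4, Q=-154; branch lengths A→-2/3, T→14/3; new cluster AT
  updated: d(AT,B)=26, d(AT,F)=47/2, d(AT,Z)=47/2
step 2: merge (AT,F) at d=47/2, Q=-197/2; branch lengths AT→95/8, F→93/8; new cluster AFT
  updated: d(AFT,B)=43/4, d(AFT,Z)=15
step 3: merge (AFT,B) at d=43/4, Q=-111/4; branch lengths AFT→95/8, B→-9/8; new cluster ABFT
  updated: d(ABFT,Z)=25/8
step 4: merge (ABFT,Z) at d=25/8; branch lengths ABFT→25/16, Z→25/16; new cluster ABFTZ
final tree: ((((A:-2/3,T:14/3):95/8,F:93/8):95/8,B:-9/8):25/16,Z:25/16)
total length: 331/8

((((A:-2/3,T:14/3):95/8,F:93/8):95/8,B:-9/8):25/16,Z:25/16)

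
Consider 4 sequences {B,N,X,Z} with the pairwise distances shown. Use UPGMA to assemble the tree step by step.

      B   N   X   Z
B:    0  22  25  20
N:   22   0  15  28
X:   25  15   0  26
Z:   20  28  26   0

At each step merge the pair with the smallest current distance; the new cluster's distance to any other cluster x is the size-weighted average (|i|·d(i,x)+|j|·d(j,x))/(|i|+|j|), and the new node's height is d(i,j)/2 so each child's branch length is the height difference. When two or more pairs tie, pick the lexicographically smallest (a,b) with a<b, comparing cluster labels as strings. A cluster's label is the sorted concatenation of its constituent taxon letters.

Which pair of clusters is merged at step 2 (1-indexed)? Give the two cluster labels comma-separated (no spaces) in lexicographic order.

iteration 1: select N,X (d=15); attach at lengths (15/2, 15/2); label the merged cluster NX
  updated: d(B,NX)=47/2, d(NX,Z)=27
iteration 2: select B,Z (d=20); attach at lengths (10, 10); label the merged cluster BZ
  updated: d(BZ,NX)=101/4
iteration 3: select BZ,NX (d=101/4); attach at lengths (21/8, 41/8); label the merged cluster BNXZ
final tree: ((B:10,Z:10):21/8,(N:15/2,X:15/2):41/8)
total length: 171/4

B,Z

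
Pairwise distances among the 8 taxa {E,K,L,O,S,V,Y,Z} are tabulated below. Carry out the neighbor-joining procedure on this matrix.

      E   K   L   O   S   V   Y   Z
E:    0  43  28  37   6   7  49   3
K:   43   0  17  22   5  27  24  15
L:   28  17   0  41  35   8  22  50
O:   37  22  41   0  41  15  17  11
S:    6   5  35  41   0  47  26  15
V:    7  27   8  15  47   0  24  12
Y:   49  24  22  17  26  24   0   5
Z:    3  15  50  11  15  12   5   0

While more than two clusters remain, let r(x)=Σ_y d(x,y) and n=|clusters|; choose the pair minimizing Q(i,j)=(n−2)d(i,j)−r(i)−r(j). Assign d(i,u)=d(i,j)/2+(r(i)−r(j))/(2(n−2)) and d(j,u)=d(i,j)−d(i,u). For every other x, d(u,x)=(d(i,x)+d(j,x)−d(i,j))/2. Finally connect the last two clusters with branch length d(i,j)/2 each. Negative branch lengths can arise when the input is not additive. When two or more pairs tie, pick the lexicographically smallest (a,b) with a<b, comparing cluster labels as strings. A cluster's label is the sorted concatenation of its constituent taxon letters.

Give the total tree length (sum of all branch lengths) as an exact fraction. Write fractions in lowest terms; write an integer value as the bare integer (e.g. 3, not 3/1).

1073/16

step 1: merge (E,S) at d=6, Q=-312; branch lengths E→17/6, S→19/6; new cluster ES
  updated: d(ES,K)=21, d(ES,L)=57/2, d(ES,O)=36, d(ES,V)=24, d(ES,Y)=69/2, d(ES,Z)=6
step 2: merge (L,V) at d=8, Q=-473/2; branch lengths L→193/20, V→-33/20; new cluster LV
  updated: d(ES,LV)=89/4, d(K,LV)=18, d(LV,O)=24, d(LV,Y)=19, d(LV,Z)=27
step 3: merge (ES,Z) at d=6, Q=-639/4; branch lengths ES→319/32, Z→-127/32; new cluster ESZ
  updated: d(ESZ,K)=15, d(ESZ,LV)=173/8, d(ESZ,O)=41/2, d(ESZ,Y)=67/4
step 4: merge (O,Y) at d=17, Q=-437/4; branch lengths O→77/8, Y→59/8; new cluster OY
  updated: d(ESZ,OY)=81/8, d(K,OY)=29/2, d(LV,OY)=13
step 5: merge (ESZ,K) at d=15, Q=-257/4; branch lengths ESZ→117/16, K→123/16; new cluster EKSZ
  updated: d(EKSZ,LV)=197/16, d(EKSZ,OY)=77/16
step 6: merge (EKSZ,LV) at d=197/16, Q=-241/8; branch lengths EKSZ→33/16, LV→41/4; new cluster EKLSVZ
  updated: d(EKLSVZ,OY)=11/4
step 7: merge (EKLSVZ,OY) at d=11/4; branch lengths EKLSVZ→11/8, OY→11/8; new cluster EKLOSVYZ
final tree: (((((E:17/6,S:19/6):319/32,Z:-127/32):117/16,K:123/16):33/16,(L:193/20,V:-33/20):41/4):11/8,(O:77/8,Y:59/8):11/8)
total length: 1073/16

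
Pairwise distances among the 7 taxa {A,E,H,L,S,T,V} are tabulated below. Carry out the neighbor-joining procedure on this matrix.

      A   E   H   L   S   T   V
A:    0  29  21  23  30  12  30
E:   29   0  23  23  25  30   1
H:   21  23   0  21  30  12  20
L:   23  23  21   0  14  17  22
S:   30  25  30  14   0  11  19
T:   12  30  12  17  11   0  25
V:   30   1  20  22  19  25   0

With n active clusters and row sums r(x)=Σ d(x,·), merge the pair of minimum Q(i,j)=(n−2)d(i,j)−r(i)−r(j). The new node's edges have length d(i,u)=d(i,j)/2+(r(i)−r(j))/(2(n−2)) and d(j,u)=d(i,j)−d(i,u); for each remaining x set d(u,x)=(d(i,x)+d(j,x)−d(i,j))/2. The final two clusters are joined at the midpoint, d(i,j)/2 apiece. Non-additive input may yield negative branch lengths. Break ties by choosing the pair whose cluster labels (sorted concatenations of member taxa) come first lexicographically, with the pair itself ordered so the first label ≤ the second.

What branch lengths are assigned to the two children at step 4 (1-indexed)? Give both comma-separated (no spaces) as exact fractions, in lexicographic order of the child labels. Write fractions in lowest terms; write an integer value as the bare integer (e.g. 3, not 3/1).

161/16,31/16

step 1: merge (E,V) at d=1, Q=-243; branch lengths E→19/10, V→-9/10; new cluster EV
  updated: d(A,EV)=29, d(EV,H)=21, d(EV,L)=22, d(EV,S)=43/2, d(EV,T)=27
step 2: merge (L,S) at d=14, Q=-295/2; branch lengths L→93/16, S→131/16; new cluster LS
  updated: d(A,LS)=39/2, d(EV,LS)=59/4, d(H,LS)=37/2, d(LS,T)=7
step 3: merge (EV,LS) at d=59/4, Q=-429/4; branch lengths EV→305/24, LS→49/24; new cluster ELSV
  updated: d(A,ELSV)=135/8, d(ELSV,H)=99/8, d(ELSV,T)=77/8
step 4: merge (A,T) at d=12, Q=-119/2; branch lengths A→161/16, T→31/16; new cluster AT
  updated: d(AT,ELSV)=29/4, d(AT,H)=21/2
step 5: merge (AT,ELSV) at d=29/4, Q=-241/8; branch lengths AT→43/16, ELSV→73/16; new cluster AELSTV
  updated: d(AELSTV,H)=125/16
step 6: merge (AELSTV,H) at d=125/16; branch lengths AELSTV→125/32, H→125/32; new cluster AEHLSTV
final tree: (((A:161/16,T:31/16):43/16,((E:19/10,V:-9/10):305/24,(L:93/16,S:131/16):49/24):73/16):125/32,H:125/32)
total length: 909/16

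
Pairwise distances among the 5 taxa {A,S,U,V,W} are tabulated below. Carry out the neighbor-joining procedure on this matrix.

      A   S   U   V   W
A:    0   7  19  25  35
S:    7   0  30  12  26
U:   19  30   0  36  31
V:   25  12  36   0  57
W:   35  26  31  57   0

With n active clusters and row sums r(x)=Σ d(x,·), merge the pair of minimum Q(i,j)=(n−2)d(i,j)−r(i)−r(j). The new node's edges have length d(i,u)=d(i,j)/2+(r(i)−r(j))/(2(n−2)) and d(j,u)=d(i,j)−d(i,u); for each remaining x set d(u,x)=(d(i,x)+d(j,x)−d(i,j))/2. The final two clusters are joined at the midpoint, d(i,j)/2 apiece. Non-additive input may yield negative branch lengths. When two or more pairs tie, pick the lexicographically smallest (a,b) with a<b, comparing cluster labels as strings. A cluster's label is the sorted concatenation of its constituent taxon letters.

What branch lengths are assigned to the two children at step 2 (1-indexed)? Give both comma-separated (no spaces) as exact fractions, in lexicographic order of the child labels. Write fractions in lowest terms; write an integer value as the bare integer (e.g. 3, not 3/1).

23/8,69/8

iteration 1: select U,W (d=31, Q=-172); attach at lengths (10, 21); label the merged cluster UW
  updated: d(A,UW)=23/2, d(S,UW)=25/2, d(UW,V)=31
iteration 2: select A,UW (d=23/2, Q=-151/2); attach at lengths (23/8, 69/8); label the merged cluster AUW
  updated: d(AUW,S)=4, d(AUW,V)=89/4
iteration 3: select AUW,S (d=4, Q=-153/4); attach at lengths (57/8, -25/8); label the merged cluster ASUW
  updated: d(ASUW,V)=121/8
iteration 4: select ASUW,V (d=121/8); attach at lengths (121/16, 121/16); label the merged cluster ASUVW
final tree: (((A:23/8,(U:10,W:21):69/8):57/8,S:-25/8):121/16,V:121/16)
total length: 493/8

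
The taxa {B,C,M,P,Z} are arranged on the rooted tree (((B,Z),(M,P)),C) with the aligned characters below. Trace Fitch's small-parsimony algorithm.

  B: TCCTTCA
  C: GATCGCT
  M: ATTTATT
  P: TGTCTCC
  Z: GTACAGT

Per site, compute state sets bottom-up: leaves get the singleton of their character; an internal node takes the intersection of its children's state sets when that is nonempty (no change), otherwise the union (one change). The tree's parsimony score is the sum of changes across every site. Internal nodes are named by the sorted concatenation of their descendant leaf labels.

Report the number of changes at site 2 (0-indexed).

[col 0] BZ: children B:{T}, Z:{G} ∪→ {G,T}; cost 1
[col 0] MP: children M:{A}, P:{T} ∪→ {A,T}; cost 1
[col 0] BMPZ: children BZ:{G,T}, MP:{A,T} ∩→ {T}; cost 0
[col 0] BCMPZ: children BMPZ:{T}, C:{G} ∪→ {G,T}; cost 1
[col 1] BZ: children B:{C}, Z:{T} ∪→ {C,T}; cost 1
[col 1] MP: children M:{T}, P:{G} ∪→ {G,T}; cost 1
[col 1] BMPZ: children BZ:{C,T}, MP:{G,T} ∩→ {T}; cost 0
[col 1] BCMPZ: children BMPZ:{T}, C:{A} ∪→ {A,T}; cost 1
[col 2] BZ: children B:{C}, Z:{A} ∪→ {A,C}; cost 1
[col 2] MP: children M:{T}, P:{T} ∩→ {T}; cost 0
[col 2] BMPZ: children BZ:{A,C}, MP:{T} ∪→ {A,C,T}; cost 1
[col 2] BCMPZ: children BMPZ:{A,C,T}, C:{T} ∩→ {T}; cost 0
[col 3] BZ: children B:{T}, Z:{C} ∪→ {C,T}; cost 1
[col 3] MP: children M:{T}, P:{C} ∪→ {C,T}; cost 1
[col 3] BMPZ: children BZ:{C,T}, MP:{C,T} ∩→ {C,T}; cost 0
[col 3] BCMPZ: children BMPZ:{C,T}, C:{C} ∩→ {C}; cost 0
[col 4] BZ: children B:{T}, Z:{A} ∪→ {A,T}; cost 1
[col 4] MP: children M:{A}, P:{T} ∪→ {A,T}; cost 1
[col 4] BMPZ: children BZ:{A,T}, MP:{A,T} ∩→ {A,T}; cost 0
[col 4] BCMPZ: children BMPZ:{A,T}, C:{G} ∪→ {A,G,T}; cost 1
[col 5] BZ: children B:{C}, Z:{G} ∪→ {C,G}; cost 1
[col 5] MP: children M:{T}, P:{C} ∪→ {C,T}; cost 1
[col 5] BMPZ: children BZ:{C,G}, MP:{C,T} ∩→ {C}; cost 0
[col 5] BCMPZ: children BMPZ:{C}, C:{C} ∩→ {C}; cost 0
[col 6] BZ: children B:{A}, Z:{T} ∪→ {A,T}; cost 1
[col 6] MP: children M:{T}, P:{C} ∪→ {C,T}; cost 1
[col 6] BMPZ: children BZ:{A,T}, MP:{C,T} ∩→ {T}; cost 0
[col 6] BCMPZ: children BMPZ:{T}, C:{T} ∩→ {T}; cost 0
per-site changes: [3, 3, 2, 2, 3, 2, 2]; total = 17

2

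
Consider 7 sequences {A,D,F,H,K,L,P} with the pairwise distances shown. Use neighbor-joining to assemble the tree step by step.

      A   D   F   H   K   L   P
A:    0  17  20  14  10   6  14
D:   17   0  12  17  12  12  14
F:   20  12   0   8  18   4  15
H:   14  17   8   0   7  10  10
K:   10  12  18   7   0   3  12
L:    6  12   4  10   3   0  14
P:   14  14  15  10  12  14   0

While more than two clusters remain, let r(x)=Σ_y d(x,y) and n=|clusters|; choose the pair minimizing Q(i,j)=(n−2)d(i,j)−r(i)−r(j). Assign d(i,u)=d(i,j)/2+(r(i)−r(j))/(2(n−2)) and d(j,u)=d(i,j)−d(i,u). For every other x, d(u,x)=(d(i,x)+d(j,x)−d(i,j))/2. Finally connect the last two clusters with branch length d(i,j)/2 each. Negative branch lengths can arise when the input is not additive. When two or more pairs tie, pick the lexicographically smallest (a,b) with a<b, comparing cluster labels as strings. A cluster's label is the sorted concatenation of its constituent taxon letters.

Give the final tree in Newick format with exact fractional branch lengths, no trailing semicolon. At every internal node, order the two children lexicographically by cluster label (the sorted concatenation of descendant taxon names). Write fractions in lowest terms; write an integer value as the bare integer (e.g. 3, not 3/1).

step 1: merge (F,L) at d=4, Q=-106; branch lengths F→24/5, L→-4/5; new cluster FL
  updated: d(A,FL)=11, d(D,FL)=10, d(FL,H)=7, d(FL,K)=17/2, d(FL,P)=25/2
step 2: merge (D,FL) at d=10, Q=-79; branch lengths D→61/8, FL→19/8; new cluster DFL
  updated: d(A,DFL)=9, d(DFL,H)=7, d(DFL,K)=21/4, d(DFL,P)=33/4
step 3: merge (H,P) at d=10, Q=-209/4; branch lengths H→95/24, P→145/24; new cluster HP
  updated: d(A,HP)=9, d(DFL,HP)=21/8, d(HP,K)=9/2
step 4: merge (A,K) at d=10, Q=-111/4; branch lengths A→113/16, K→47/16; new cluster AK
  updated: d(AK,DFL)=17/8, d(AK,HP)=7/4
step 5: merge (AK,DFL) at d=17/8, Q=-13/2; branch lengths AK→5/8, DFL→3/2; new cluster ADFKL
  updated: d(ADFKL,HP)=9/8
step 6: merge (ADFKL,HP) at d=9/8; branch lengths ADFKL→9/16, HP→9/16; new cluster ADFHKLP
final tree: (((A:113/16,K:47/16):5/8,(D:61/8,(F:24/5,L:-4/5):19/8):3/2):9/16,(H:95/24,P:145/24):9/16)
total length: 149/4

(((A:113/16,K:47/16):5/8,(D:61/8,(F:24/5,L:-4/5):19/8):3/2):9/16,(H:95/24,P:145/24):9/16)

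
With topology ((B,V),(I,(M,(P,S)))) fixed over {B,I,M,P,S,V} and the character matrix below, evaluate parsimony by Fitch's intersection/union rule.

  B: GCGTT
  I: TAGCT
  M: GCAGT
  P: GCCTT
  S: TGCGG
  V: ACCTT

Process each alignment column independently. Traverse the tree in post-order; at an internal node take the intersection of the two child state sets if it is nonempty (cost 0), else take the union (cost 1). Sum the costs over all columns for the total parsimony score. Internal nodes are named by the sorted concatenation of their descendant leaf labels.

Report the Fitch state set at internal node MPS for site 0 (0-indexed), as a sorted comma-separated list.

G

[col 0] BV: children B:{G}, V:{A} ∪→ {A,G}; cost 1
[col 0] PS: children P:{G}, S:{T} ∪→ {G,T}; cost 1
[col 0] MPS: children M:{G}, PS:{G,T} ∩→ {G}; cost 0
[col 0] IMPS: children I:{T}, MPS:{G} ∪→ {G,T}; cost 1
[col 0] BIMPSV: children BV:{A,G}, IMPS:{G,T} ∩→ {G}; cost 0
[col 1] BV: children B:{C}, V:{C} ∩→ {C}; cost 0
[col 1] PS: children P:{C}, S:{G} ∪→ {C,G}; cost 1
[col 1] MPS: children M:{C}, PS:{C,G} ∩→ {C}; cost 0
[col 1] IMPS: children I:{A}, MPS:{C} ∪→ {A,C}; cost 1
[col 1] BIMPSV: children BV:{C}, IMPS:{A,C} ∩→ {C}; cost 0
[col 2] BV: children B:{G}, V:{C} ∪→ {C,G}; cost 1
[col 2] PS: children P:{C}, S:{C} ∩→ {C}; cost 0
[col 2] MPS: children M:{A}, PS:{C} ∪→ {A,C}; cost 1
[col 2] IMPS: children I:{G}, MPS:{A,C} ∪→ {A,C,G}; cost 1
[col 2] BIMPSV: children BV:{C,G}, IMPS:{A,C,G} ∩→ {C,G}; cost 0
[col 3] BV: children B:{T}, V:{T} ∩→ {T}; cost 0
[col 3] PS: children P:{T}, S:{G} ∪→ {G,T}; cost 1
[col 3] MPS: children M:{G}, PS:{G,T} ∩→ {G}; cost 0
[col 3] IMPS: children I:{C}, MPS:{G} ∪→ {C,G}; cost 1
[col 3] BIMPSV: children BV:{T}, IMPS:{C,G} ∪→ {C,G,T}; cost 1
[col 4] BV: children B:{T}, V:{T} ∩→ {T}; cost 0
[col 4] PS: children P:{T}, S:{G} ∪→ {G,T}; cost 1
[col 4] MPS: children M:{T}, PS:{G,T} ∩→ {T}; cost 0
[col 4] IMPS: children I:{T}, MPS:{T} ∩→ {T}; cost 0
[col 4] BIMPSV: children BV:{T}, IMPS:{T} ∩→ {T}; cost 0
per-site changes: [3, 2, 3, 3, 1]; total = 12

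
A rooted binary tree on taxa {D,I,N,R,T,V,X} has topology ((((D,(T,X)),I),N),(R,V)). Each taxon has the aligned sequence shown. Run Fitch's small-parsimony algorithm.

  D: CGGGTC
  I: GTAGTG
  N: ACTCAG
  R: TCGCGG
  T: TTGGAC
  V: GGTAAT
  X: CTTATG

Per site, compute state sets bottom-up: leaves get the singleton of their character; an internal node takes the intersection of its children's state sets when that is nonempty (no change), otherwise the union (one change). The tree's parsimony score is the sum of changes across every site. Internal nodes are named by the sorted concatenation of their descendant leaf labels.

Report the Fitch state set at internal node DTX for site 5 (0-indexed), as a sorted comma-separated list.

C

TX@0: {T} ∪ {C} = {C,T} (union, +1)
DTX@0: {C} ∩ {C,T} = {C} (intersection, +0)
DITX@0: {C} ∪ {G} = {C,G} (union, +1)
DINTX@0: {C,G} ∪ {A} = {A,C,G} (union, +1)
RV@0: {T} ∪ {G} = {G,T} (union, +1)
DINRTVX@0: {A,C,G} ∩ {G,T} = {G} (intersection, +0)
TX@1: {T} ∩ {T} = {T} (intersection, +0)
DTX@1: {G} ∪ {T} = {G,T} (union, +1)
DITX@1: {G,T} ∩ {T} = {T} (intersection, +0)
DINTX@1: {T} ∪ {C} = {C,T} (union, +1)
RV@1: {C} ∪ {G} = {C,G} (union, +1)
DINRTVX@1: {C,T} ∩ {C,G} = {C} (intersection, +0)
TX@2: {G} ∪ {T} = {G,T} (union, +1)
DTX@2: {G} ∩ {G,T} = {G} (intersection, +0)
DITX@2: {G} ∪ {A} = {A,G} (union, +1)
DINTX@2: {A,G} ∪ {T} = {A,G,T} (union, +1)
RV@2: {G} ∪ {T} = {G,T} (union, +1)
DINRTVX@2: {A,G,T} ∩ {G,T} = {G,T} (intersection, +0)
TX@3: {G} ∪ {A} = {A,G} (union, +1)
DTX@3: {G} ∩ {A,G} = {G} (intersection, +0)
DITX@3: {G} ∩ {G} = {G} (intersection, +0)
DINTX@3: {G} ∪ {C} = {C,G} (union, +1)
RV@3: {C} ∪ {A} = {A,C} (union, +1)
DINRTVX@3: {C,G} ∩ {A,C} = {C} (intersection, +0)
TX@4: {A} ∪ {T} = {A,T} (union, +1)
DTX@4: {T} ∩ {A,T} = {T} (intersection, +0)
DITX@4: {T} ∩ {T} = {T} (intersection, +0)
DINTX@4: {T} ∪ {A} = {A,T} (union, +1)
RV@4: {G} ∪ {A} = {A,G} (union, +1)
DINRTVX@4: {A,T} ∩ {A,G} = {A} (intersection, +0)
TX@5: {C} ∪ {G} = {C,G} (union, +1)
DTX@5: {C} ∩ {C,G} = {C} (intersection, +0)
DITX@5: {C} ∪ {G} = {C,G} (union, +1)
DINTX@5: {C,G} ∩ {G} = {G} (intersection, +0)
RV@5: {G} ∪ {T} = {G,T} (union, +1)
DINRTVX@5: {G} ∩ {G,T} = {G} (intersection, +0)
per-site changes: [4, 3, 4, 3, 3, 3]; total = 20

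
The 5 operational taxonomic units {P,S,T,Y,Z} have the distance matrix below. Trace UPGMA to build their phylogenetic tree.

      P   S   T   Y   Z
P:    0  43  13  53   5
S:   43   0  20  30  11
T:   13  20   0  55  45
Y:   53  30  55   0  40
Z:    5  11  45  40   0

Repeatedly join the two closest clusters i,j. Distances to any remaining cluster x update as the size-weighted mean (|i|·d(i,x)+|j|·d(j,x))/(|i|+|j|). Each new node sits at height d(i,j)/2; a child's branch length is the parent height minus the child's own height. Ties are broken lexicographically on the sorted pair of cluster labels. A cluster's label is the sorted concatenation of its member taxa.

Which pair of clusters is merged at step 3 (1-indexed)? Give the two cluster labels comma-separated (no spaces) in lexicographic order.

iteration 1: select P,Z (d=5); attach at lengths (5/2, 5/2); label the merged cluster PZ
  updated: d(PZ,S)=27, d(PZ,T)=29, d(PZ,Y)=93/2
iteration 2: select S,T (d=20); attach at lengths (10, 10); label the merged cluster ST
  updated: d(PZ,ST)=28, d(ST,Y)=85/2
iteration 3: select PZ,ST (d=28); attach at lengths (23/2, 4); label the merged cluster PSTZ
  updated: d(PSTZ,Y)=89/2
iteration 4: select PSTZ,Y (d=89/2); attach at lengths (33/4, 89/4); label the merged cluster PSTYZ
final tree: (((P:5/2,Z:5/2):23/2,(S:10,T:10):4):33/4,Y:89/4)
total length: 71

PZ,ST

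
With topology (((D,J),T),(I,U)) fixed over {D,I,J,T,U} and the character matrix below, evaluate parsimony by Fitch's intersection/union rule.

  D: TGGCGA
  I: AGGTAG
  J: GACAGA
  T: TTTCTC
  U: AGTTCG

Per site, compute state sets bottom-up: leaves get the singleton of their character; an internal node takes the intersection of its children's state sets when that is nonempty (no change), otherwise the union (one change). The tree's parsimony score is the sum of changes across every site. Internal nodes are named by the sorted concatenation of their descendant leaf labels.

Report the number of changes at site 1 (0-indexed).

site 0, node DJ: D={T} ∪ J={G} → {G,T} (+1)
site 0, node DJT: DJ={G,T} ∩ T={T} → {T} (+0)
site 0, node IU: I={A} ∩ U={A} → {A} (+0)
site 0, node DIJTU: DJT={T} ∪ IU={A} → {A,T} (+1)
site 1, node DJ: D={G} ∪ J={A} → {A,G} (+1)
site 1, node DJT: DJ={A,G} ∪ T={T} → {A,G,T} (+1)
site 1, node IU: I={G} ∩ U={G} → {G} (+0)
site 1, node DIJTU: DJT={A,G,T} ∩ IU={G} → {G} (+0)
site 2, node DJ: D={G} ∪ J={C} → {C,G} (+1)
site 2, node DJT: DJ={C,G} ∪ T={T} → {C,G,T} (+1)
site 2, node IU: I={G} ∪ U={T} → {G,T} (+1)
site 2, node DIJTU: DJT={C,G,T} ∩ IU={G,T} → {G,T} (+0)
site 3, node DJ: D={C} ∪ J={A} → {A,C} (+1)
site 3, node DJT: DJ={A,C} ∩ T={C} → {C} (+0)
site 3, node IU: I={T} ∩ U={T} → {T} (+0)
site 3, node DIJTU: DJT={C} ∪ IU={T} → {C,T} (+1)
site 4, node DJ: D={G} ∩ J={G} → {G} (+0)
site 4, node DJT: DJ={G} ∪ T={T} → {G,T} (+1)
site 4, node IU: I={A} ∪ U={C} → {A,C} (+1)
site 4, node DIJTU: DJT={G,T} ∪ IU={A,C} → {A,C,G,T} (+1)
site 5, node DJ: D={A} ∩ J={A} → {A} (+0)
site 5, node DJT: DJ={A} ∪ T={C} → {A,C} (+1)
site 5, node IU: I={G} ∩ U={G} → {G} (+0)
site 5, node DIJTU: DJT={A,C} ∪ IU={G} → {A,C,G} (+1)
per-site changes: [2, 2, 3, 2, 3, 2]; total = 14

2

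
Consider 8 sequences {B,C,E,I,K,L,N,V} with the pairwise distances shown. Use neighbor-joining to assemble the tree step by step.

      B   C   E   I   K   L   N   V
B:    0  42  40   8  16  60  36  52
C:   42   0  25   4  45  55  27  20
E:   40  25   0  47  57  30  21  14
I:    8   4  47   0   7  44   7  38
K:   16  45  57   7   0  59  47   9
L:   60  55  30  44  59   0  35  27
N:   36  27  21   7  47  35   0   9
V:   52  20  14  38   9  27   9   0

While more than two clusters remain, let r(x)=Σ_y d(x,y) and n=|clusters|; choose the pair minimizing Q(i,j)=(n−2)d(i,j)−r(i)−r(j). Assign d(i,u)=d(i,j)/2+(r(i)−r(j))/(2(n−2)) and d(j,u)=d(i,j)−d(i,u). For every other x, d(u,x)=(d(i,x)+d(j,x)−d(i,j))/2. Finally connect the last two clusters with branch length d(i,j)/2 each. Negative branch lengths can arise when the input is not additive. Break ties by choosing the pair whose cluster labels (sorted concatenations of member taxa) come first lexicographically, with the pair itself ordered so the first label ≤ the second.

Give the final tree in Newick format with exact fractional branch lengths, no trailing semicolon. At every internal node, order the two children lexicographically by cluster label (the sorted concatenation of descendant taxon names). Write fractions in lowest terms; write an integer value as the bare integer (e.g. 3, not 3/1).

((((((B:55/6,K:41/6):41/10,I:-23/5):12,C:8):155/16,N:65/16):67/16,(E:23/3,L:67/3):71/16):17/32,V:17/32)

1. join B+K (d=16, Q=-398) ⇒ BK; edges |B|=55/6, |K|=41/6
  updated: d(BK,C)=71/2, d(BK,E)=81/2, d(BK,I)=-1/2, d(BK,L)=103/2, d(BK,N)=67/2, d(BK,V)=45/2
2. join BK+I (d=-1/2, Q=-325) ⇒ BIK; edges |BK|=41/10, |I|=-23/5
  updated: d(BIK,C)=20, d(BIK,E)=44, d(BIK,L)=48, d(BIK,N)=41/2, d(BIK,V)=61/2
3. join BIK+C (d=20, Q=-230) ⇒ BCIK; edges |BIK|=12, |C|=8
  updated: d(BCIK,E)=49/2, d(BCIK,L)=83/2, d(BCIK,N)=55/4, d(BCIK,V)=61/4
4. join E+L (d=30, Q=-133) ⇒ EL; edges |E|=23/3, |L|=67/3
  updated: d(BCIK,EL)=18, d(EL,N)=13, d(EL,V)=11/2
5. join BCIK+N (d=55/4, Q=-221/4) ⇒ BCIKN; edges |BCIK|=155/16, |N|=65/16
  updated: d(BCIKN,EL)=69/8, d(BCIKN,V)=21/4
6. join BCIKN+EL (d=69/8, Q=-155/8) ⇒ BCEIKLN; edges |BCIKN|=67/16, |EL|=71/16
  updated: d(BCEIKLN,V)=17/16
7. join BCEIKLN+V (d=17/16) ⇒ BCEIKLNV; edges |BCEIKLN|=17/32, |V|=17/32
final tree: ((((((B:55/6,K:41/6):41/10,I:-23/5):12,C:8):155/16,N:65/16):67/16,(E:23/3,L:67/3):71/16):17/32,V:17/32)
total length: 1423/16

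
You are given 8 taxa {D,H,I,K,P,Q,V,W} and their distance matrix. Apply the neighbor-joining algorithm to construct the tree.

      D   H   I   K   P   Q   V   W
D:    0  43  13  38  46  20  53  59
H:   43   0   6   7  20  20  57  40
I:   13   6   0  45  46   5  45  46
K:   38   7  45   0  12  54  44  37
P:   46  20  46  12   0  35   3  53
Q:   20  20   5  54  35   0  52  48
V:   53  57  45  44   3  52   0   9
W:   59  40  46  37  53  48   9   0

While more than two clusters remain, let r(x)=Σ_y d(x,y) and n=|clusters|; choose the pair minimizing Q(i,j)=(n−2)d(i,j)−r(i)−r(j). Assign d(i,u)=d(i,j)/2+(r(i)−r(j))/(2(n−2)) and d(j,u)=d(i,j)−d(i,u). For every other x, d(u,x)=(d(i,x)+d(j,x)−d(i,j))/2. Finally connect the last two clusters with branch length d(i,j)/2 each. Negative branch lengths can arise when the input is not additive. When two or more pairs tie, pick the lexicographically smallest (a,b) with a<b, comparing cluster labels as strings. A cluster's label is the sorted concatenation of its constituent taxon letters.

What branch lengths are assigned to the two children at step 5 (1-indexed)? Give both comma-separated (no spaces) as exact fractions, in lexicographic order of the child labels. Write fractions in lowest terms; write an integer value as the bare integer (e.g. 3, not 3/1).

483/32,157/32

iteration 1: select V,W (d=9, Q=-501); attach at lengths (25/12, 83/12); label the merged cluster VW
  updated: d(D,VW)=103/2, d(H,VW)=44, d(I,VW)=41, d(K,VW)=36, d(P,VW)=47/2, d(Q,VW)=91/2
iteration 2: select K,P (d=12, Q=-629/2); attach at lengths (139/20, 101/20); label the merged cluster KP
  updated: d(D,KP)=36, d(H,KP)=15/2, d(I,KP)=79/2, d(KP,Q)=77/2, d(KP,VW)=95/4
iteration 3: select KP,VW (d=95/4, Q=-256); attach at lengths (69/16, 311/16); label the merged cluster KPVW
  updated: d(D,KPVW)=255/8, d(H,KPVW)=111/8, d(I,KPVW)=227/8, d(KPVW,Q)=241/8
iteration 4: select H,KPVW (d=111/8, Q=-291/2); attach at lengths (27/8, 21/2); label the merged cluster HKPVW
  updated: d(D,HKPVW)=61/2, d(HKPVW,I)=41/4, d(HKPVW,Q)=145/8
iteration 5: select D,Q (d=20, Q=-533/8); attach at lengths (483/32, 157/32); label the merged cluster DQ
  updated: d(DQ,HKPVW)=229/16, d(DQ,I)=-1
iteration 6: select DQ,HKPVW (d=229/16, Q=-377/16); attach at lengths (49/32, 409/32); label the merged cluster DHKPQVW
  updated: d(DHKPQVW,I)=-81/32
iteration 7: select DHKPQVW,I (d=-81/32); attach at lengths (-81/64, -81/64); label the merged cluster DHIKPQVW
final tree: (((D:483/32,Q:157/32):49/32,(H:27/8,((K:139/20,P:101/20):69/16,(V:25/12,W:83/12):311/16):21/2):409/32):-81/64,I:-81/64)
total length: 2893/32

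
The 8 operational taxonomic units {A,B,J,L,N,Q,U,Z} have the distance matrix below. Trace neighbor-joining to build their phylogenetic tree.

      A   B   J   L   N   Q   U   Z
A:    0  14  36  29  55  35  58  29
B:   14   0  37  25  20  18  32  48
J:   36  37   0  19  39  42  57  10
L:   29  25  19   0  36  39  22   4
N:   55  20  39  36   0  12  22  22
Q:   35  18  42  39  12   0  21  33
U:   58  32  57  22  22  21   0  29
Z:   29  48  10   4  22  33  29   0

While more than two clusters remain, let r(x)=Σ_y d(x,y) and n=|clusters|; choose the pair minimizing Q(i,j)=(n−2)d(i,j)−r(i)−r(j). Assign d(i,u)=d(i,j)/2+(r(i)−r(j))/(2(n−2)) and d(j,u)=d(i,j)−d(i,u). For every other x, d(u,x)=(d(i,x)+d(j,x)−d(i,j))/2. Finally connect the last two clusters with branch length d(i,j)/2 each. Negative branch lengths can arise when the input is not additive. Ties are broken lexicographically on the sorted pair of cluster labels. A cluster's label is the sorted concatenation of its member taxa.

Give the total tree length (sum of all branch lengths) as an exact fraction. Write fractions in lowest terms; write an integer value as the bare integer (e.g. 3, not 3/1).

1391/16

1. join A+B (d=14, Q=-366) ⇒ AB; edges |A|=73/6, |B|=11/6
  updated: d(AB,J)=59/2, d(AB,L)=20, d(AB,N)=61/2, d(AB,Q)=39/2, d(AB,U)=38, d(AB,Z)=63/2
2. join J+Z (d=10, Q=-276) ⇒ JZ; edges |J|=117/10, |Z|=-17/10
  updated: d(AB,JZ)=51/2, d(JZ,L)=13/2, d(JZ,N)=51/2, d(JZ,Q)=65/2, d(JZ,U)=38
3. join JZ+L (d=13/2, Q=-451/2) ⇒ JLZ; edges |JZ|=61/16, |L|=43/16
  updated: d(AB,JLZ)=39/2, d(JLZ,N)=55/2, d(JLZ,Q)=65/2, d(JLZ,U)=107/4
4. join AB+JLZ (d=39/2, Q=-621/4) ⇒ ABJLZ; edges |AB|=239/24, |JLZ|=229/24
  updated: d(ABJLZ,N)=77/4, d(ABJLZ,Q)=65/4, d(ABJLZ,U)=181/8
5. join ABJLZ+U (d=181/8, Q=-157/2) ⇒ ABJLUZ; edges |ABJLZ|=151/16, |U|=211/16
  updated: d(ABJLUZ,N)=149/16, d(ABJLUZ,Q)=117/16
6. join ABJLUZ+N (d=149/16, Q=-229/8) ⇒ ABJLNUZ; edges |ABJLUZ|=37/16, |N|=7
  updated: d(ABJLNUZ,Q)=5
7. join ABJLNUZ+Q (d=5) ⇒ ABJLNQUZ; edges |ABJLNUZ|=5/2, |Q|=5/2
final tree: (((((A:73/6,B:11/6):239/24,((J:117/10,Z:-17/10):61/16,L:43/16):229/24):151/16,U:211/16):37/16,N:7):5/2,Q:5/2)
total length: 1391/16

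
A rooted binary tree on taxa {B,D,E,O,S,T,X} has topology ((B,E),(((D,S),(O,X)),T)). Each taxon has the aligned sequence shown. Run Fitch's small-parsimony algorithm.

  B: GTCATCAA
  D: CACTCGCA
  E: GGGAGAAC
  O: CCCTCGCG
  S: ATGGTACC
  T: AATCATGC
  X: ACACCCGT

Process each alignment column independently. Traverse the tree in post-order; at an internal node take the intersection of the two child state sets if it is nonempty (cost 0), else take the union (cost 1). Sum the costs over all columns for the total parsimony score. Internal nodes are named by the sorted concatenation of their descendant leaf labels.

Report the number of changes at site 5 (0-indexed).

5

[col 0] BE: children B:{G}, E:{G} ∩→ {G}; cost 0
[col 0] DS: children D:{C}, S:{A} ∪→ {A,C}; cost 1
[col 0] OX: children O:{C}, X:{A} ∪→ {A,C}; cost 1
[col 0] DOSX: children DS:{A,C}, OX:{A,C} ∩→ {A,C}; cost 0
[col 0] DOSTX: children DOSX:{A,C}, T:{A} ∩→ {A}; cost 0
[col 0] BDEOSTX: children BE:{G}, DOSTX:{A} ∪→ {A,G}; cost 1
[col 1] BE: children B:{T}, E:{G} ∪→ {G,T}; cost 1
[col 1] DS: children D:{A}, S:{T} ∪→ {A,T}; cost 1
[col 1] OX: children O:{C}, X:{C} ∩→ {C}; cost 0
[col 1] DOSX: children DS:{A,T}, OX:{C} ∪→ {A,C,T}; cost 1
[col 1] DOSTX: children DOSX:{A,C,T}, T:{A} ∩→ {A}; cost 0
[col 1] BDEOSTX: children BE:{G,T}, DOSTX:{A} ∪→ {A,G,T}; cost 1
[col 2] BE: children B:{C}, E:{G} ∪→ {C,G}; cost 1
[col 2] DS: children D:{C}, S:{G} ∪→ {C,G}; cost 1
[col 2] OX: children O:{C}, X:{A} ∪→ {A,C}; cost 1
[col 2] DOSX: children DS:{C,G}, OX:{A,C} ∩→ {C}; cost 0
[col 2] DOSTX: children DOSX:{C}, T:{T} ∪→ {C,T}; cost 1
[col 2] BDEOSTX: children BE:{C,G}, DOSTX:{C,T} ∩→ {C}; cost 0
[col 3] BE: children B:{A}, E:{A} ∩→ {A}; cost 0
[col 3] DS: children D:{T}, S:{G} ∪→ {G,T}; cost 1
[col 3] OX: children O:{T}, X:{C} ∪→ {C,T}; cost 1
[col 3] DOSX: children DS:{G,T}, OX:{C,T} ∩→ {T}; cost 0
[col 3] DOSTX: children DOSX:{T}, T:{C} ∪→ {C,T}; cost 1
[col 3] BDEOSTX: children BE:{A}, DOSTX:{C,T} ∪→ {A,C,T}; cost 1
[col 4] BE: children B:{T}, E:{G} ∪→ {G,T}; cost 1
[col 4] DS: children D:{C}, S:{T} ∪→ {C,T}; cost 1
[col 4] OX: children O:{C}, X:{C} ∩→ {C}; cost 0
[col 4] DOSX: children DS:{C,T}, OX:{C} ∩→ {C}; cost 0
[col 4] DOSTX: children DOSX:{C}, T:{A} ∪→ {A,C}; cost 1
[col 4] BDEOSTX: children BE:{G,T}, DOSTX:{A,C} ∪→ {A,C,G,T}; cost 1
[col 5] BE: children B:{C}, E:{A} ∪→ {A,C}; cost 1
[col 5] DS: children D:{G}, S:{A} ∪→ {A,G}; cost 1
[col 5] OX: children O:{G}, X:{C} ∪→ {C,G}; cost 1
[col 5] DOSX: children DS:{A,G}, OX:{C,G} ∩→ {G}; cost 0
[col 5] DOSTX: children DOSX:{G}, T:{T} ∪→ {G,T}; cost 1
[col 5] BDEOSTX: children BE:{A,C}, DOSTX:{G,T} ∪→ {A,C,G,T}; cost 1
[col 6] BE: children B:{A}, E:{A} ∩→ {A}; cost 0
[col 6] DS: children D:{C}, S:{C} ∩→ {C}; cost 0
[col 6] OX: children O:{C}, X:{G} ∪→ {C,G}; cost 1
[col 6] DOSX: children DS:{C}, OX:{C,G} ∩→ {C}; cost 0
[col 6] DOSTX: children DOSX:{C}, T:{G} ∪→ {C,G}; cost 1
[col 6] BDEOSTX: children BE:{A}, DOSTX:{C,G} ∪→ {A,C,G}; cost 1
[col 7] BE: children B:{A}, E:{C} ∪→ {A,C}; cost 1
[col 7] DS: children D:{A}, S:{C} ∪→ {A,C}; cost 1
[col 7] OX: children O:{G}, X:{T} ∪→ {G,T}; cost 1
[col 7] DOSX: children DS:{A,C}, OX:{G,T} ∪→ {A,C,G,T}; cost 1
[col 7] DOSTX: children DOSX:{A,C,G,T}, T:{C} ∩→ {C}; cost 0
[col 7] BDEOSTX: children BE:{A,C}, DOSTX:{C} ∩→ {C}; cost 0
per-site changes: [3, 4, 4, 4, 4, 5, 3, 4]; total = 31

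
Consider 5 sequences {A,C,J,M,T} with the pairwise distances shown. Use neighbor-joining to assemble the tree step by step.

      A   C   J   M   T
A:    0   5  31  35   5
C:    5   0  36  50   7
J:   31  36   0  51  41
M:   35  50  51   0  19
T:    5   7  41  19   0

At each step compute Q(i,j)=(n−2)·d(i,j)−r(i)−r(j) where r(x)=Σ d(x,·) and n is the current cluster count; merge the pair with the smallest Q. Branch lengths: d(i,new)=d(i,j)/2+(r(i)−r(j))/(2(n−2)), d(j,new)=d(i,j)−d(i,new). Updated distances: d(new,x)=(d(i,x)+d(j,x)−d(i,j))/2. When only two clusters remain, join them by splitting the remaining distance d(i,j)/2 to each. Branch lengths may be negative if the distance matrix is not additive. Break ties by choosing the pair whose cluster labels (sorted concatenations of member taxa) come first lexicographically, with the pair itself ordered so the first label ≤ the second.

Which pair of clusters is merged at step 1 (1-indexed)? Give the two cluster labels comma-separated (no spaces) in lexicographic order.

M,T

iteration 1: select M,T (d=19, Q=-170); attach at lengths (70/3, -13/3); label the merged cluster MT
  updated: d(A,MT)=21/2, d(C,MT)=19, d(J,MT)=73/2
iteration 2: select A,C (d=5, Q=-193/2); attach at lengths (-7/8, 47/8); label the merged cluster AC
  updated: d(AC,J)=31, d(AC,MT)=49/4
iteration 3: select AC,J (d=31, Q=-319/4); attach at lengths (27/8, 221/8); label the merged cluster ACJ
  updated: d(ACJ,MT)=71/8
iteration 4: select ACJ,MT (d=71/8); attach at lengths (71/16, 71/16); label the merged cluster ACJMT
final tree: (((A:-7/8,C:47/8):27/8,J:221/8):71/16,(M:70/3,T:-13/3):71/16)
total length: 511/8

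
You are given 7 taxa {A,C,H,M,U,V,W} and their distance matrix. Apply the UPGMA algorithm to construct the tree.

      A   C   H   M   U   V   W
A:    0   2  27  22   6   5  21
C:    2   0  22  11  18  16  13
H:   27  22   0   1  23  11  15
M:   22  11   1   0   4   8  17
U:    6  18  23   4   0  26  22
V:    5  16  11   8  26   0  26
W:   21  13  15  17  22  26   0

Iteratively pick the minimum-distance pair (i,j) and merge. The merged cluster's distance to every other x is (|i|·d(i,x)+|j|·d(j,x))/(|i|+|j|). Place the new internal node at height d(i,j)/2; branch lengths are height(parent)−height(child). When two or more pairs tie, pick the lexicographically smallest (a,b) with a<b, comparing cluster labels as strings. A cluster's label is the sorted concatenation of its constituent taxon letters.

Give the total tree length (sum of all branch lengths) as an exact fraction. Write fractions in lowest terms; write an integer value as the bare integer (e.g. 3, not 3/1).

479/12

iteration 1: select H,M (d=1); attach at lengths (1/2, 1/2); label the merged cluster HM
  updated: d(A,HM)=49/2, d(C,HM)=33/2, d(HM,U)=27/2, d(HM,V)=19/2, d(HM,W)=16
iteration 2: select A,C (d=2); attach at lengths (1, 1); label the merged cluster AC
  updated: d(AC,HM)=41/2, d(AC,U)=12, d(AC,V)=21/2, d(AC,W)=17
iteration 3: select HM,V (d=19/2); attach at lengths (17/4, 19/4); label the merged cluster HMV
  updated: d(AC,HMV)=103/6, d(HMV,U)=53/3, d(HMV,W)=58/3
iteration 4: select AC,U (d=12); attach at lengths (5, 6); label the merged cluster ACU
  updated: d(ACU,HMV)=52/3, d(ACU,W)=56/3
iteration 5: select ACU,HMV (d=52/3); attach at lengths (8/3, 47/12); label the merged cluster ACHMUV
  updated: d(ACHMUV,W)=19
iteration 6: select ACHMUV,W (d=19); attach at lengths (5/6, 19/2); label the merged cluster ACHMUVW
final tree: ((((A:1,C:1):5,U:6):8/3,((H:1/2,M:1/2):17/4,V:19/4):47/12):5/6,W:19/2)
total length: 479/12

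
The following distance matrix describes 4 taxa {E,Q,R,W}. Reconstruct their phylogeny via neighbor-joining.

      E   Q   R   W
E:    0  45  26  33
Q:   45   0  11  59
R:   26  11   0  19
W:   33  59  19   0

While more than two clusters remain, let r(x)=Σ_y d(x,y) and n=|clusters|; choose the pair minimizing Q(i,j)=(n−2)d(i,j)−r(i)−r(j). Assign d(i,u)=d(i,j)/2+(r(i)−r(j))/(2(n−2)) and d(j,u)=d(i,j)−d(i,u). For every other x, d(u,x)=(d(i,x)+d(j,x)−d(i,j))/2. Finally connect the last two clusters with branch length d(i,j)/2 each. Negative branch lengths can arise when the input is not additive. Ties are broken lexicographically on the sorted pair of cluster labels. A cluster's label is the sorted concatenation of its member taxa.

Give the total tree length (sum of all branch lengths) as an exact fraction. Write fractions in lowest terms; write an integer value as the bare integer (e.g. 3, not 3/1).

237/4

1. join E+W (d=33, Q=-149) ⇒ EW; edges |E|=59/4, |W|=73/4
  updated: d(EW,Q)=71/2, d(EW,R)=6
2. join EW+Q (d=71/2, Q=-105/2) ⇒ EQW; edges |EW|=61/4, |Q|=81/4
  updated: d(EQW,R)=-37/4
3. join EQW+R (d=-37/4) ⇒ EQRW; edges |EQW|=-37/8, |R|=-37/8
final tree: (((E:59/4,W:73/4):61/4,Q:81/4):-37/8,R:-37/8)
total length: 237/4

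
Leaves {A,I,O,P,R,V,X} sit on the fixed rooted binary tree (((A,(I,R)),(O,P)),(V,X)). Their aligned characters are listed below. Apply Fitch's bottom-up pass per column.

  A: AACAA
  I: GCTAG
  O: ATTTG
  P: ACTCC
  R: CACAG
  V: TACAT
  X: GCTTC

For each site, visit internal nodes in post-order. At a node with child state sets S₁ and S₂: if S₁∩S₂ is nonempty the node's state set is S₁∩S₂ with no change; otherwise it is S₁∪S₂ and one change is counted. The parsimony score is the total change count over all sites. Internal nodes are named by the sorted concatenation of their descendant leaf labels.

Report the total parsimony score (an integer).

18

[col 0] IR: children I:{G}, R:{C} ∪→ {C,G}; cost 1
[col 0] AIR: children A:{A}, IR:{C,G} ∪→ {A,C,G}; cost 1
[col 0] OP: children O:{A}, P:{A} ∩→ {A}; cost 0
[col 0] AIOPR: children AIR:{A,C,G}, OP:{A} ∩→ {A}; cost 0
[col 0] VX: children V:{T}, X:{G} ∪→ {G,T}; cost 1
[col 0] AIOPRVX: children AIOPR:{A}, VX:{G,T} ∪→ {A,G,T}; cost 1
[col 1] IR: children I:{C}, R:{A} ∪→ {A,C}; cost 1
[col 1] AIR: children A:{A}, IR:{A,C} ∩→ {A}; cost 0
[col 1] OP: children O:{T}, P:{C} ∪→ {C,T}; cost 1
[col 1] AIOPR: children AIR:{A}, OP:{C,T} ∪→ {A,C,T}; cost 1
[col 1] VX: children V:{A}, X:{C} ∪→ {A,C}; cost 1
[col 1] AIOPRVX: children AIOPR:{A,C,T}, VX:{A,C} ∩→ {A,C}; cost 0
[col 2] IR: children I:{T}, R:{C} ∪→ {C,T}; cost 1
[col 2] AIR: children A:{C}, IR:{C,T} ∩→ {C}; cost 0
[col 2] OP: children O:{T}, P:{T} ∩→ {T}; cost 0
[col 2] AIOPR: children AIR:{C}, OP:{T} ∪→ {C,T}; cost 1
[col 2] VX: children V:{C}, X:{T} ∪→ {C,T}; cost 1
[col 2] AIOPRVX: children AIOPR:{C,T}, VX:{C,T} ∩→ {C,T}; cost 0
[col 3] IR: children I:{A}, R:{A} ∩→ {A}; cost 0
[col 3] AIR: children A:{A}, IR:{A} ∩→ {A}; cost 0
[col 3] OP: children O:{T}, P:{C} ∪→ {C,T}; cost 1
[col 3] AIOPR: children AIR:{A}, OP:{C,T} ∪→ {A,C,T}; cost 1
[col 3] VX: children V:{A}, X:{T} ∪→ {A,T}; cost 1
[col 3] AIOPRVX: children AIOPR:{A,C,T}, VX:{A,T} ∩→ {A,T}; cost 0
[col 4] IR: children I:{G}, R:{G} ∩→ {G}; cost 0
[col 4] AIR: children A:{A}, IR:{G} ∪→ {A,G}; cost 1
[col 4] OP: children O:{G}, P:{C} ∪→ {C,G}; cost 1
[col 4] AIOPR: children AIR:{A,G}, OP:{C,G} ∩→ {G}; cost 0
[col 4] VX: children V:{T}, X:{C} ∪→ {C,T}; cost 1
[col 4] AIOPRVX: children AIOPR:{G}, VX:{C,T} ∪→ {C,G,T}; cost 1
per-site changes: [4, 4, 3, 3, 4]; total = 18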